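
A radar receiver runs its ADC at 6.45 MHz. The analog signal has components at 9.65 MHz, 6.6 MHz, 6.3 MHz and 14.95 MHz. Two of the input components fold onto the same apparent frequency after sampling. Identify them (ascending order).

fs/2 = 3.225 MHz.
9.65 MHz mod fs = 3.2 MHz.
3.2 MHz ≤ fs/2 = 3.225 MHz, appears at 3.2 MHz.
6.6 MHz mod fs = 0.15 MHz.
0.15 MHz ≤ fs/2 = 3.225 MHz, appears at 0.15 MHz.
6.3 MHz > fs/2 = 3.225 MHz, folds to fs − 6.3 MHz = 0.15 MHz.
14.95 MHz mod fs = 2.05 MHz.
2.05 MHz ≤ fs/2 = 3.225 MHz, appears at 2.05 MHz.
6.3 MHz and 6.6 MHz both map to 0.15 MHz.

6.3 MHz, 6.6 MHz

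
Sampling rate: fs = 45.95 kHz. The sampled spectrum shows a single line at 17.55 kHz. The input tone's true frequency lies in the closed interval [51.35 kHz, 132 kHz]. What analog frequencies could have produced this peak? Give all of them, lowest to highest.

Frequencies that alias to 17.55 kHz are k·fs ± 17.55 kHz for integer k ≥ 0.
k=0: 17.55 kHz.
k=1: 28.4 kHz, 63.5 kHz.
k=2: 74.35 kHz, 109.45 kHz.
k=3: 120.3 kHz, 155.4 kHz.
k=4: 166.25 kHz, 201.35 kHz.
Within [51.35 kHz, 132 kHz]: 63.5 kHz, 74.35 kHz, 109.45 kHz, 120.3 kHz.

63.5 kHz, 74.35 kHz, 109.45 kHz, 120.3 kHz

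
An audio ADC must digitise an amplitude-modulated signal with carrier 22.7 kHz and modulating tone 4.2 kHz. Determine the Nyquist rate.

53.8 kHz

AM sidebands sit at fc ± fm = 18.5 kHz and 26.9 kHz.
Highest-frequency component: 26.9 kHz.
Nyquist rate = 2 × 26.9 kHz = 53.8 kHz.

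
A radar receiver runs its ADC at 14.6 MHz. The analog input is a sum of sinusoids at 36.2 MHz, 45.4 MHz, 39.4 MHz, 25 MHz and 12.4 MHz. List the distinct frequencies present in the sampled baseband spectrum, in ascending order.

1.6 MHz, 2.2 MHz, 4.2 MHz, 4.4 MHz, 7 MHz

fs/2 = 7.3 MHz.
36.2 MHz mod fs = 7 MHz.
7 MHz ≤ fs/2 = 7.3 MHz, appears at 7 MHz.
45.4 MHz mod fs = 1.6 MHz.
1.6 MHz ≤ fs/2 = 7.3 MHz, appears at 1.6 MHz.
39.4 MHz mod fs = 10.2 MHz.
10.2 MHz > fs/2 = 7.3 MHz, folds to fs − 10.2 MHz = 4.4 MHz.
25 MHz mod fs = 10.4 MHz.
10.4 MHz > fs/2 = 7.3 MHz, folds to fs − 10.4 MHz = 4.2 MHz.
12.4 MHz > fs/2 = 7.3 MHz, folds to fs − 12.4 MHz = 2.2 MHz.
Distinct values: {1.6 MHz, 2.2 MHz, 4.2 MHz, 4.4 MHz, 7 MHz}.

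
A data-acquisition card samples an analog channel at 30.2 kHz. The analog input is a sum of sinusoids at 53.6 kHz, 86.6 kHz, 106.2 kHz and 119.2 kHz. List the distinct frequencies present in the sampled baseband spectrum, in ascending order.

fs/2 = 15.1 kHz.
53.6 kHz mod fs = 23.4 kHz.
23.4 kHz > fs/2 = 15.1 kHz, folds to fs − 23.4 kHz = 6.8 kHz.
86.6 kHz mod fs = 26.2 kHz.
26.2 kHz > fs/2 = 15.1 kHz, folds to fs − 26.2 kHz = 4 kHz.
106.2 kHz mod fs = 15.6 kHz.
15.6 kHz > fs/2 = 15.1 kHz, folds to fs − 15.6 kHz = 14.6 kHz.
119.2 kHz mod fs = 28.6 kHz.
28.6 kHz > fs/2 = 15.1 kHz, folds to fs − 28.6 kHz = 1.6 kHz.
Distinct values: {1.6 kHz, 4 kHz, 6.8 kHz, 14.6 kHz}.

1.6 kHz, 4 kHz, 6.8 kHz, 14.6 kHz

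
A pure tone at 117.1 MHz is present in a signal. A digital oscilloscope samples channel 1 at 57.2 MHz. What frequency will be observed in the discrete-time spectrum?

2.7 MHz

117.1 MHz mod fs = 2.7 MHz.
2.7 MHz ≤ fs/2 = 28.6 MHz, appears at 2.7 MHz.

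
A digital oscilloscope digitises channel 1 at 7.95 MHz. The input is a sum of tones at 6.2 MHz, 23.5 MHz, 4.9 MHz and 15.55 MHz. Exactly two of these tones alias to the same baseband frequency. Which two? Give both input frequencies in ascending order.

15.55 MHz, 23.5 MHz

fs/2 = 3.975 MHz.
6.2 MHz > fs/2 = 3.975 MHz, folds to fs − 6.2 MHz = 1.75 MHz.
23.5 MHz mod fs = 7.6 MHz.
7.6 MHz > fs/2 = 3.975 MHz, folds to fs − 7.6 MHz = 0.35 MHz.
4.9 MHz > fs/2 = 3.975 MHz, folds to fs − 4.9 MHz = 3.05 MHz.
15.55 MHz mod fs = 7.6 MHz.
7.6 MHz > fs/2 = 3.975 MHz, folds to fs − 7.6 MHz = 0.35 MHz.
15.55 MHz and 23.5 MHz both map to 0.35 MHz.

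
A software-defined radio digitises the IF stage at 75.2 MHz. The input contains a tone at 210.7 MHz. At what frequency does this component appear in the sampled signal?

210.7 MHz mod fs = 60.3 MHz.
60.3 MHz > fs/2 = 37.6 MHz, folds to fs − 60.3 MHz = 14.9 MHz.

14.9 MHz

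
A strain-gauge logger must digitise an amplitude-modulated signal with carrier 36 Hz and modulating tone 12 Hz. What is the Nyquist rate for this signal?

96 Hz

AM sidebands sit at fc ± fm = 24 Hz and 48 Hz.
Highest-frequency component: 48 Hz.
Nyquist rate = 2 × 48 Hz = 96 Hz.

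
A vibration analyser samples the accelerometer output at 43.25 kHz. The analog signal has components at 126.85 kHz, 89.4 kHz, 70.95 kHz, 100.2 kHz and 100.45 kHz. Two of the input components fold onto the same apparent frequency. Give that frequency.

fs/2 = 21.625 kHz.
126.85 kHz mod fs = 40.35 kHz.
40.35 kHz > fs/2 = 21.625 kHz, folds to fs − 40.35 kHz = 2.9 kHz.
89.4 kHz mod fs = 2.9 kHz.
2.9 kHz ≤ fs/2 = 21.625 kHz, appears at 2.9 kHz.
70.95 kHz mod fs = 27.7 kHz.
27.7 kHz > fs/2 = 21.625 kHz, folds to fs − 27.7 kHz = 15.55 kHz.
100.2 kHz mod fs = 13.7 kHz.
13.7 kHz ≤ fs/2 = 21.625 kHz, appears at 13.7 kHz.
100.45 kHz mod fs = 13.95 kHz.
13.95 kHz ≤ fs/2 = 21.625 kHz, appears at 13.95 kHz.
89.4 kHz and 126.85 kHz both map to 2.9 kHz.

2.9 kHz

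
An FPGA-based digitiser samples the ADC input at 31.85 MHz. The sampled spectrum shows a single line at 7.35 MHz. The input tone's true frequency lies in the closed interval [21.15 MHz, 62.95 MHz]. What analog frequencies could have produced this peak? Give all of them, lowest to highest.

Frequencies that alias to 7.35 MHz are k·fs ± 7.35 MHz for integer k ≥ 0.
k=0: 7.35 MHz.
k=1: 24.5 MHz, 39.2 MHz.
k=2: 56.35 MHz, 71.05 MHz.
k=3: 88.2 MHz, 102.9 MHz.
Within [21.15 MHz, 62.95 MHz]: 24.5 MHz, 39.2 MHz, 56.35 MHz.

24.5 MHz, 39.2 MHz, 56.35 MHz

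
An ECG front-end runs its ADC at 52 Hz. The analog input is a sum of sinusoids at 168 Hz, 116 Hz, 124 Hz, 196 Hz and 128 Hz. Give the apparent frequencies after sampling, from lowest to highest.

fs/2 = 26 Hz.
168 Hz mod fs = 12 Hz.
12 Hz ≤ fs/2 = 26 Hz, appears at 12 Hz.
116 Hz mod fs = 12 Hz.
12 Hz ≤ fs/2 = 26 Hz, appears at 12 Hz.
124 Hz mod fs = 20 Hz.
20 Hz ≤ fs/2 = 26 Hz, appears at 20 Hz.
196 Hz mod fs = 40 Hz.
40 Hz > fs/2 = 26 Hz, folds to fs − 40 Hz = 12 Hz.
128 Hz mod fs = 24 Hz.
24 Hz ≤ fs/2 = 26 Hz, appears at 24 Hz.
Distinct values: {12 Hz, 20 Hz, 24 Hz}.

12 Hz, 20 Hz, 24 Hz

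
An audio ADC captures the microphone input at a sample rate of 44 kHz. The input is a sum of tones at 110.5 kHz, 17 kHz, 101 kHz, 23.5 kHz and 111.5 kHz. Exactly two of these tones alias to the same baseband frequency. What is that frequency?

fs/2 = 22 kHz.
110.5 kHz mod fs = 22.5 kHz.
22.5 kHz > fs/2 = 22 kHz, folds to fs − 22.5 kHz = 21.5 kHz.
17 kHz ≤ fs/2 = 22 kHz, passes unchanged.
101 kHz mod fs = 13 kHz.
13 kHz ≤ fs/2 = 22 kHz, appears at 13 kHz.
23.5 kHz > fs/2 = 22 kHz, folds to fs − 23.5 kHz = 20.5 kHz.
111.5 kHz mod fs = 23.5 kHz.
23.5 kHz > fs/2 = 22 kHz, folds to fs − 23.5 kHz = 20.5 kHz.
23.5 kHz and 111.5 kHz both map to 20.5 kHz.

20.5 kHz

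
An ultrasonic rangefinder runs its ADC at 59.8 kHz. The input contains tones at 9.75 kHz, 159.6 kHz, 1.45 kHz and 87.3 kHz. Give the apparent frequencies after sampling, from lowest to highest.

fs/2 = 29.9 kHz.
9.75 kHz ≤ fs/2 = 29.9 kHz, passes unchanged.
159.6 kHz mod fs = 40 kHz.
40 kHz > fs/2 = 29.9 kHz, folds to fs − 40 kHz = 19.8 kHz.
1.45 kHz ≤ fs/2 = 29.9 kHz, passes unchanged.
87.3 kHz mod fs = 27.5 kHz.
27.5 kHz ≤ fs/2 = 29.9 kHz, appears at 27.5 kHz.
Distinct values: {1.45 kHz, 9.75 kHz, 19.8 kHz, 27.5 kHz}.

1.45 kHz, 9.75 kHz, 19.8 kHz, 27.5 kHz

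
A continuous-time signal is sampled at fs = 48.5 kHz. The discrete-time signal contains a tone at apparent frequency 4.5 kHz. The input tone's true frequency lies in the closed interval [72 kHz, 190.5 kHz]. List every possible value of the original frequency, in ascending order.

92.5 kHz, 101.5 kHz, 141 kHz, 150 kHz, 189.5 kHz

Frequencies that alias to 4.5 kHz are k·fs ± 4.5 kHz for integer k ≥ 0.
k=0: 4.5 kHz.
k=1: 44 kHz, 53 kHz.
k=2: 92.5 kHz, 101.5 kHz.
k=3: 141 kHz, 150 kHz.
k=4: 189.5 kHz, 198.5 kHz.
k=5: 238 kHz, 247 kHz.
Within [72 kHz, 190.5 kHz]: 92.5 kHz, 101.5 kHz, 141 kHz, 150 kHz, 189.5 kHz.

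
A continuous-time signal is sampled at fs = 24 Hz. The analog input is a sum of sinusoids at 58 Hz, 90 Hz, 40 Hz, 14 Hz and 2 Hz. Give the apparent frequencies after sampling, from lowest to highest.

fs/2 = 12 Hz.
58 Hz mod fs = 10 Hz.
10 Hz ≤ fs/2 = 12 Hz, appears at 10 Hz.
90 Hz mod fs = 18 Hz.
18 Hz > fs/2 = 12 Hz, folds to fs − 18 Hz = 6 Hz.
40 Hz mod fs = 16 Hz.
16 Hz > fs/2 = 12 Hz, folds to fs − 16 Hz = 8 Hz.
14 Hz > fs/2 = 12 Hz, folds to fs − 14 Hz = 10 Hz.
2 Hz ≤ fs/2 = 12 Hz, passes unchanged.
Distinct values: {2 Hz, 6 Hz, 8 Hz, 10 Hz}.

2 Hz, 6 Hz, 8 Hz, 10 Hz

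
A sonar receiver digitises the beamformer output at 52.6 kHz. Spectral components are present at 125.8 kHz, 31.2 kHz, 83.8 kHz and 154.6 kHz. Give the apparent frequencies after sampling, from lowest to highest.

fs/2 = 26.3 kHz.
125.8 kHz mod fs = 20.6 kHz.
20.6 kHz ≤ fs/2 = 26.3 kHz, appears at 20.6 kHz.
31.2 kHz > fs/2 = 26.3 kHz, folds to fs − 31.2 kHz = 21.4 kHz.
83.8 kHz mod fs = 31.2 kHz.
31.2 kHz > fs/2 = 26.3 kHz, folds to fs − 31.2 kHz = 21.4 kHz.
154.6 kHz mod fs = 49.4 kHz.
49.4 kHz > fs/2 = 26.3 kHz, folds to fs − 49.4 kHz = 3.2 kHz.
Distinct values: {3.2 kHz, 20.6 kHz, 21.4 kHz}.

3.2 kHz, 20.6 kHz, 21.4 kHz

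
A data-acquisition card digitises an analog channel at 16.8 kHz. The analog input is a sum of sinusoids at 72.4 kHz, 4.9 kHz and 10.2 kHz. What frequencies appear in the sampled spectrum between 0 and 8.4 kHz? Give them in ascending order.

4.9 kHz, 5.2 kHz, 6.6 kHz

fs/2 = 8.4 kHz.
72.4 kHz mod fs = 5.2 kHz.
5.2 kHz ≤ fs/2 = 8.4 kHz, appears at 5.2 kHz.
4.9 kHz ≤ fs/2 = 8.4 kHz, passes unchanged.
10.2 kHz > fs/2 = 8.4 kHz, folds to fs − 10.2 kHz = 6.6 kHz.
Distinct values: {4.9 kHz, 5.2 kHz, 6.6 kHz}.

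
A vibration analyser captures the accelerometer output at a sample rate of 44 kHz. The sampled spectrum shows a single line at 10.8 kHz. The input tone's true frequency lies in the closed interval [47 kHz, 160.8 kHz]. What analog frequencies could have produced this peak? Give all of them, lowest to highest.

54.8 kHz, 77.2 kHz, 98.8 kHz, 121.2 kHz, 142.8 kHz

Frequencies that alias to 10.8 kHz are k·fs ± 10.8 kHz for integer k ≥ 0.
k=0: 10.8 kHz.
k=1: 33.2 kHz, 54.8 kHz.
k=2: 77.2 kHz, 98.8 kHz.
k=3: 121.2 kHz, 142.8 kHz.
k=4: 165.2 kHz, 186.8 kHz.
Within [47 kHz, 160.8 kHz]: 54.8 kHz, 77.2 kHz, 98.8 kHz, 121.2 kHz, 142.8 kHz.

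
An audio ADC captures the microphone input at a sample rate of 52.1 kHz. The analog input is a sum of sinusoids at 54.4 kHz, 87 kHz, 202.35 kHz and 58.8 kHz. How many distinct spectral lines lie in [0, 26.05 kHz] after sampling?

fs/2 = 26.05 kHz.
54.4 kHz mod fs = 2.3 kHz.
2.3 kHz ≤ fs/2 = 26.05 kHz, appears at 2.3 kHz.
87 kHz mod fs = 34.9 kHz.
34.9 kHz > fs/2 = 26.05 kHz, folds to fs − 34.9 kHz = 17.2 kHz.
202.35 kHz mod fs = 46.05 kHz.
46.05 kHz > fs/2 = 26.05 kHz, folds to fs − 46.05 kHz = 6.05 kHz.
58.8 kHz mod fs = 6.7 kHz.
6.7 kHz ≤ fs/2 = 26.05 kHz, appears at 6.7 kHz.
Distinct values: {2.3 kHz, 6.05 kHz, 6.7 kHz, 17.2 kHz} → 4.

4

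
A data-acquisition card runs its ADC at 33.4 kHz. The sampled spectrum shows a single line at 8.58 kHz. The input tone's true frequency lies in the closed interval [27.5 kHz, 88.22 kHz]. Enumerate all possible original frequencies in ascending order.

Frequencies that alias to 8.58 kHz are k·fs ± 8.58 kHz for integer k ≥ 0.
k=0: 8.58 kHz.
k=1: 24.82 kHz, 41.98 kHz.
k=2: 58.22 kHz, 75.38 kHz.
k=3: 91.62 kHz, 108.78 kHz.
Within [27.5 kHz, 88.22 kHz]: 41.98 kHz, 58.22 kHz, 75.38 kHz.

41.98 kHz, 58.22 kHz, 75.38 kHz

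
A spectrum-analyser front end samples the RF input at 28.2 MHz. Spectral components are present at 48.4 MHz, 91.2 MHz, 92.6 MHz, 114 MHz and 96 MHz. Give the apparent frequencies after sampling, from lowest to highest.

1.2 MHz, 6.6 MHz, 8 MHz, 11.4 MHz

fs/2 = 14.1 MHz.
48.4 MHz mod fs = 20.2 MHz.
20.2 MHz > fs/2 = 14.1 MHz, folds to fs − 20.2 MHz = 8 MHz.
91.2 MHz mod fs = 6.6 MHz.
6.6 MHz ≤ fs/2 = 14.1 MHz, appears at 6.6 MHz.
92.6 MHz mod fs = 8 MHz.
8 MHz ≤ fs/2 = 14.1 MHz, appears at 8 MHz.
114 MHz mod fs = 1.2 MHz.
1.2 MHz ≤ fs/2 = 14.1 MHz, appears at 1.2 MHz.
96 MHz mod fs = 11.4 MHz.
11.4 MHz ≤ fs/2 = 14.1 MHz, appears at 11.4 MHz.
Distinct values: {1.2 MHz, 6.6 MHz, 8 MHz, 11.4 MHz}.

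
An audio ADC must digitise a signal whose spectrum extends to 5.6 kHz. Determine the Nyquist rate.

Nyquist rate = 2 × 5.6 kHz = 11.2 kHz.

11.2 kHz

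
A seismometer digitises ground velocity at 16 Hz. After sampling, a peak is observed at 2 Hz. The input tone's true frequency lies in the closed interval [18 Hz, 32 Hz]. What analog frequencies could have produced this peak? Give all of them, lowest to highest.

Frequencies that alias to 2 Hz are k·fs ± 2 Hz for integer k ≥ 0.
k=0: 2 Hz.
k=1: 14 Hz, 18 Hz.
k=2: 30 Hz, 34 Hz.
k=3: 46 Hz, 50 Hz.
Within [18 Hz, 32 Hz]: 18 Hz, 30 Hz.

18 Hz, 30 Hz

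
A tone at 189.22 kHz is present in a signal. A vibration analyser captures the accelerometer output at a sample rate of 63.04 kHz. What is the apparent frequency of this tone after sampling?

0.1 kHz

189.22 kHz mod fs = 0.1 kHz.
0.1 kHz ≤ fs/2 = 31.52 kHz, appears at 0.1 kHz.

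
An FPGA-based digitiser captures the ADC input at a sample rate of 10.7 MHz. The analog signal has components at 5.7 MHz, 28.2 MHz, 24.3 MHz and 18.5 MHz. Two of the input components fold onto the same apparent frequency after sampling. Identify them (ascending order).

fs/2 = 5.35 MHz.
5.7 MHz > fs/2 = 5.35 MHz, folds to fs − 5.7 MHz = 5 MHz.
28.2 MHz mod fs = 6.8 MHz.
6.8 MHz > fs/2 = 5.35 MHz, folds to fs − 6.8 MHz = 3.9 MHz.
24.3 MHz mod fs = 2.9 MHz.
2.9 MHz ≤ fs/2 = 5.35 MHz, appears at 2.9 MHz.
18.5 MHz mod fs = 7.8 MHz.
7.8 MHz > fs/2 = 5.35 MHz, folds to fs − 7.8 MHz = 2.9 MHz.
18.5 MHz and 24.3 MHz both map to 2.9 MHz.

18.5 MHz, 24.3 MHz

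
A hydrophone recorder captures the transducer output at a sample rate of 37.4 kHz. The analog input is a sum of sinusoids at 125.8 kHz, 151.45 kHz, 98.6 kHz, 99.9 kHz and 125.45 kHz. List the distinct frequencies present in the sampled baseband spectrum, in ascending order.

fs/2 = 18.7 kHz.
125.8 kHz mod fs = 13.6 kHz.
13.6 kHz ≤ fs/2 = 18.7 kHz, appears at 13.6 kHz.
151.45 kHz mod fs = 1.85 kHz.
1.85 kHz ≤ fs/2 = 18.7 kHz, appears at 1.85 kHz.
98.6 kHz mod fs = 23.8 kHz.
23.8 kHz > fs/2 = 18.7 kHz, folds to fs − 23.8 kHz = 13.6 kHz.
99.9 kHz mod fs = 25.1 kHz.
25.1 kHz > fs/2 = 18.7 kHz, folds to fs − 25.1 kHz = 12.3 kHz.
125.45 kHz mod fs = 13.25 kHz.
13.25 kHz ≤ fs/2 = 18.7 kHz, appears at 13.25 kHz.
Distinct values: {1.85 kHz, 12.3 kHz, 13.25 kHz, 13.6 kHz}.

1.85 kHz, 12.3 kHz, 13.25 kHz, 13.6 kHz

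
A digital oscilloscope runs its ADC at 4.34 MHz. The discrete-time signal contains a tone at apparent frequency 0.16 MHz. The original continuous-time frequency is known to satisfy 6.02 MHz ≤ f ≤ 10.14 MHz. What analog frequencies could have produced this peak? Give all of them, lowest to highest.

Frequencies that alias to 0.16 MHz are k·fs ± 0.16 MHz for integer k ≥ 0.
k=0: 0.16 MHz.
k=1: 4.18 MHz, 4.5 MHz.
k=2: 8.52 MHz, 8.84 MHz.
k=3: 12.86 MHz, 13.18 MHz.
Within [6.02 MHz, 10.14 MHz]: 8.52 MHz, 8.84 MHz.

8.52 MHz, 8.84 MHz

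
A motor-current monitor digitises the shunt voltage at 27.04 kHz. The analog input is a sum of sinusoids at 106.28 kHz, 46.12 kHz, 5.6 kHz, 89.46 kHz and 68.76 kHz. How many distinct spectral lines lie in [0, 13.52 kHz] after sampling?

fs/2 = 13.52 kHz.
106.28 kHz mod fs = 25.16 kHz.
25.16 kHz > fs/2 = 13.52 kHz, folds to fs − 25.16 kHz = 1.88 kHz.
46.12 kHz mod fs = 19.08 kHz.
19.08 kHz > fs/2 = 13.52 kHz, folds to fs − 19.08 kHz = 7.96 kHz.
5.6 kHz ≤ fs/2 = 13.52 kHz, passes unchanged.
89.46 kHz mod fs = 8.34 kHz.
8.34 kHz ≤ fs/2 = 13.52 kHz, appears at 8.34 kHz.
68.76 kHz mod fs = 14.68 kHz.
14.68 kHz > fs/2 = 13.52 kHz, folds to fs − 14.68 kHz = 12.36 kHz.
Distinct values: {1.88 kHz, 5.6 kHz, 7.96 kHz, 8.34 kHz, 12.36 kHz} → 5.

5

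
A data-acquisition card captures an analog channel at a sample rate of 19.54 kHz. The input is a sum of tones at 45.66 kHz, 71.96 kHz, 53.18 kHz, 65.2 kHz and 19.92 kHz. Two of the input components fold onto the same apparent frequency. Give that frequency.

fs/2 = 9.77 kHz.
45.66 kHz mod fs = 6.58 kHz.
6.58 kHz ≤ fs/2 = 9.77 kHz, appears at 6.58 kHz.
71.96 kHz mod fs = 13.34 kHz.
13.34 kHz > fs/2 = 9.77 kHz, folds to fs − 13.34 kHz = 6.2 kHz.
53.18 kHz mod fs = 14.1 kHz.
14.1 kHz > fs/2 = 9.77 kHz, folds to fs − 14.1 kHz = 5.44 kHz.
65.2 kHz mod fs = 6.58 kHz.
6.58 kHz ≤ fs/2 = 9.77 kHz, appears at 6.58 kHz.
19.92 kHz mod fs = 0.38 kHz.
0.38 kHz ≤ fs/2 = 9.77 kHz, appears at 0.38 kHz.
45.66 kHz and 65.2 kHz both map to 6.58 kHz.

6.58 kHz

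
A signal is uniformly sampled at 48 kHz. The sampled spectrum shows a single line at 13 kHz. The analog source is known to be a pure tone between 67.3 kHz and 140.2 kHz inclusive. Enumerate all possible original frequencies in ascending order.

83 kHz, 109 kHz, 131 kHz

Frequencies that alias to 13 kHz are k·fs ± 13 kHz for integer k ≥ 0.
k=0: 13 kHz.
k=1: 35 kHz, 61 kHz.
k=2: 83 kHz, 109 kHz.
k=3: 131 kHz, 157 kHz.
k=4: 179 kHz, 205 kHz.
Within [67.3 kHz, 140.2 kHz]: 83 kHz, 109 kHz, 131 kHz.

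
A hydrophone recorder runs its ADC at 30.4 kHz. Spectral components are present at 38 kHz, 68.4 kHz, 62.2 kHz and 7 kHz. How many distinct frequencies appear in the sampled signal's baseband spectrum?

3

fs/2 = 15.2 kHz.
38 kHz mod fs = 7.6 kHz.
7.6 kHz ≤ fs/2 = 15.2 kHz, appears at 7.6 kHz.
68.4 kHz mod fs = 7.6 kHz.
7.6 kHz ≤ fs/2 = 15.2 kHz, appears at 7.6 kHz.
62.2 kHz mod fs = 1.4 kHz.
1.4 kHz ≤ fs/2 = 15.2 kHz, appears at 1.4 kHz.
7 kHz ≤ fs/2 = 15.2 kHz, passes unchanged.
Distinct values: {1.4 kHz, 7 kHz, 7.6 kHz} → 3.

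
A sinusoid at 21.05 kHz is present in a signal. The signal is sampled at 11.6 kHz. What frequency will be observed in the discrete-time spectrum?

2.15 kHz

21.05 kHz mod fs = 9.45 kHz.
9.45 kHz > fs/2 = 5.8 kHz, folds to fs − 9.45 kHz = 2.15 kHz.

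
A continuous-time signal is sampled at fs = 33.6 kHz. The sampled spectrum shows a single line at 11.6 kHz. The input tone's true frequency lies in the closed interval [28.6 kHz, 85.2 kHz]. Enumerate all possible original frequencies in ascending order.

Frequencies that alias to 11.6 kHz are k·fs ± 11.6 kHz for integer k ≥ 0.
k=0: 11.6 kHz.
k=1: 22 kHz, 45.2 kHz.
k=2: 55.6 kHz, 78.8 kHz.
k=3: 89.2 kHz, 112.4 kHz.
Within [28.6 kHz, 85.2 kHz]: 45.2 kHz, 55.6 kHz, 78.8 kHz.

45.2 kHz, 55.6 kHz, 78.8 kHz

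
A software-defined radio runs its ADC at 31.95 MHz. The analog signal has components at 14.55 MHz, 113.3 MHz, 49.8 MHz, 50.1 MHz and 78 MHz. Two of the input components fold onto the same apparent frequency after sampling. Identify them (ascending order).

fs/2 = 15.975 MHz.
14.55 MHz ≤ fs/2 = 15.975 MHz, passes unchanged.
113.3 MHz mod fs = 17.45 MHz.
17.45 MHz > fs/2 = 15.975 MHz, folds to fs − 17.45 MHz = 14.5 MHz.
49.8 MHz mod fs = 17.85 MHz.
17.85 MHz > fs/2 = 15.975 MHz, folds to fs − 17.85 MHz = 14.1 MHz.
50.1 MHz mod fs = 18.15 MHz.
18.15 MHz > fs/2 = 15.975 MHz, folds to fs − 18.15 MHz = 13.8 MHz.
78 MHz mod fs = 14.1 MHz.
14.1 MHz ≤ fs/2 = 15.975 MHz, appears at 14.1 MHz.
49.8 MHz and 78 MHz both map to 14.1 MHz.

49.8 MHz, 78 MHz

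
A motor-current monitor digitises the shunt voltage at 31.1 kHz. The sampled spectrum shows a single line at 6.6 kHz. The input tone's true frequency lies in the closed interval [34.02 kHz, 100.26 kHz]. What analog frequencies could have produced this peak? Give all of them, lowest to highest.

Frequencies that alias to 6.6 kHz are k·fs ± 6.6 kHz for integer k ≥ 0.
k=0: 6.6 kHz.
k=1: 24.5 kHz, 37.7 kHz.
k=2: 55.6 kHz, 68.8 kHz.
k=3: 86.7 kHz, 99.9 kHz.
k=4: 117.8 kHz, 131 kHz.
Within [34.02 kHz, 100.26 kHz]: 37.7 kHz, 55.6 kHz, 68.8 kHz, 86.7 kHz, 99.9 kHz.

37.7 kHz, 55.6 kHz, 68.8 kHz, 86.7 kHz, 99.9 kHz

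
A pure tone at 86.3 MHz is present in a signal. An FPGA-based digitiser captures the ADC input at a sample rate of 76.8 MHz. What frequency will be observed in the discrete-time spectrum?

86.3 MHz mod fs = 9.5 MHz.
9.5 MHz ≤ fs/2 = 38.4 MHz, appears at 9.5 MHz.

9.5 MHz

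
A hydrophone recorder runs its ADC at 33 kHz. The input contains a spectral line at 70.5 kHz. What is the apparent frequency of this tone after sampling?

70.5 kHz mod fs = 4.5 kHz.
4.5 kHz ≤ fs/2 = 16.5 kHz, appears at 4.5 kHz.

4.5 kHz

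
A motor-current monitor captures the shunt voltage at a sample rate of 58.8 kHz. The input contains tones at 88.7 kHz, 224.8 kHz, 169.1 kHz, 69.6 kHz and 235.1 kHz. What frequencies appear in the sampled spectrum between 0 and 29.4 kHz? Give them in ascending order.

0.1 kHz, 7.3 kHz, 10.4 kHz, 10.8 kHz, 28.9 kHz

fs/2 = 29.4 kHz.
88.7 kHz mod fs = 29.9 kHz.
29.9 kHz > fs/2 = 29.4 kHz, folds to fs − 29.9 kHz = 28.9 kHz.
224.8 kHz mod fs = 48.4 kHz.
48.4 kHz > fs/2 = 29.4 kHz, folds to fs − 48.4 kHz = 10.4 kHz.
169.1 kHz mod fs = 51.5 kHz.
51.5 kHz > fs/2 = 29.4 kHz, folds to fs − 51.5 kHz = 7.3 kHz.
69.6 kHz mod fs = 10.8 kHz.
10.8 kHz ≤ fs/2 = 29.4 kHz, appears at 10.8 kHz.
235.1 kHz mod fs = 58.7 kHz.
58.7 kHz > fs/2 = 29.4 kHz, folds to fs − 58.7 kHz = 0.1 kHz.
Distinct values: {0.1 kHz, 7.3 kHz, 10.4 kHz, 10.8 kHz, 28.9 kHz}.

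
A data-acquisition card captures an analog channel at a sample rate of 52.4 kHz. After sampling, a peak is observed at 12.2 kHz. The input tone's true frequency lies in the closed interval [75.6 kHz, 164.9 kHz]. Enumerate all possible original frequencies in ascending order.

Frequencies that alias to 12.2 kHz are k·fs ± 12.2 kHz for integer k ≥ 0.
k=0: 12.2 kHz.
k=1: 40.2 kHz, 64.6 kHz.
k=2: 92.6 kHz, 117 kHz.
k=3: 145 kHz, 169.4 kHz.
k=4: 197.4 kHz, 221.8 kHz.
Within [75.6 kHz, 164.9 kHz]: 92.6 kHz, 117 kHz, 145 kHz.

92.6 kHz, 117 kHz, 145 kHz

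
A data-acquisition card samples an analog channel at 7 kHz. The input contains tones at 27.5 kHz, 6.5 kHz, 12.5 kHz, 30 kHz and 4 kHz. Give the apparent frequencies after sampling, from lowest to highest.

0.5 kHz, 1.5 kHz, 2 kHz, 3 kHz

fs/2 = 3.5 kHz.
27.5 kHz mod fs = 6.5 kHz.
6.5 kHz > fs/2 = 3.5 kHz, folds to fs − 6.5 kHz = 0.5 kHz.
6.5 kHz > fs/2 = 3.5 kHz, folds to fs − 6.5 kHz = 0.5 kHz.
12.5 kHz mod fs = 5.5 kHz.
5.5 kHz > fs/2 = 3.5 kHz, folds to fs − 5.5 kHz = 1.5 kHz.
30 kHz mod fs = 2 kHz.
2 kHz ≤ fs/2 = 3.5 kHz, appears at 2 kHz.
4 kHz > fs/2 = 3.5 kHz, folds to fs − 4 kHz = 3 kHz.
Distinct values: {0.5 kHz, 1.5 kHz, 2 kHz, 3 kHz}.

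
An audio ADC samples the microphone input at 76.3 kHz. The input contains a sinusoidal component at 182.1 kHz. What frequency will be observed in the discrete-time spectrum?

29.5 kHz

182.1 kHz mod fs = 29.5 kHz.
29.5 kHz ≤ fs/2 = 38.15 kHz, appears at 29.5 kHz.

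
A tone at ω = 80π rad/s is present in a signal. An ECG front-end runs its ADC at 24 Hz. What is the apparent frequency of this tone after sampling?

8 Hz

ω = 80π rad/s → f = ω/(2π) = 40 Hz.
40 Hz mod fs = 16 Hz.
16 Hz > fs/2 = 12 Hz, folds to fs − 16 Hz = 8 Hz.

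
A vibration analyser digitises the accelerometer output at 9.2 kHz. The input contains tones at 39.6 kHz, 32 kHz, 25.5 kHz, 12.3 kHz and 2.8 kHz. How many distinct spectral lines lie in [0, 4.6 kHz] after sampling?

4

fs/2 = 4.6 kHz.
39.6 kHz mod fs = 2.8 kHz.
2.8 kHz ≤ fs/2 = 4.6 kHz, appears at 2.8 kHz.
32 kHz mod fs = 4.4 kHz.
4.4 kHz ≤ fs/2 = 4.6 kHz, appears at 4.4 kHz.
25.5 kHz mod fs = 7.1 kHz.
7.1 kHz > fs/2 = 4.6 kHz, folds to fs − 7.1 kHz = 2.1 kHz.
12.3 kHz mod fs = 3.1 kHz.
3.1 kHz ≤ fs/2 = 4.6 kHz, appears at 3.1 kHz.
2.8 kHz ≤ fs/2 = 4.6 kHz, passes unchanged.
Distinct values: {2.1 kHz, 2.8 kHz, 3.1 kHz, 4.4 kHz} → 4.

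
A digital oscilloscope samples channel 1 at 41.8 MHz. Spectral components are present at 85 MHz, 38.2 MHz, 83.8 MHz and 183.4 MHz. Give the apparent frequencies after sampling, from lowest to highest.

fs/2 = 20.9 MHz.
85 MHz mod fs = 1.4 MHz.
1.4 MHz ≤ fs/2 = 20.9 MHz, appears at 1.4 MHz.
38.2 MHz > fs/2 = 20.9 MHz, folds to fs − 38.2 MHz = 3.6 MHz.
83.8 MHz mod fs = 0.2 MHz.
0.2 MHz ≤ fs/2 = 20.9 MHz, appears at 0.2 MHz.
183.4 MHz mod fs = 16.2 MHz.
16.2 MHz ≤ fs/2 = 20.9 MHz, appears at 16.2 MHz.
Distinct values: {0.2 MHz, 1.4 MHz, 3.6 MHz, 16.2 MHz}.

0.2 MHz, 1.4 MHz, 3.6 MHz, 16.2 MHz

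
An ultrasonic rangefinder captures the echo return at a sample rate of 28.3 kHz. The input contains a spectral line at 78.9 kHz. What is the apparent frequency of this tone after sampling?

6 kHz

78.9 kHz mod fs = 22.3 kHz.
22.3 kHz > fs/2 = 14.15 kHz, folds to fs − 22.3 kHz = 6 kHz.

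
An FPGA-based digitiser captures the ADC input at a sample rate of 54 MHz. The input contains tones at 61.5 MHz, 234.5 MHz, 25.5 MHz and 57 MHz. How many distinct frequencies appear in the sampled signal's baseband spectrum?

4

fs/2 = 27 MHz.
61.5 MHz mod fs = 7.5 MHz.
7.5 MHz ≤ fs/2 = 27 MHz, appears at 7.5 MHz.
234.5 MHz mod fs = 18.5 MHz.
18.5 MHz ≤ fs/2 = 27 MHz, appears at 18.5 MHz.
25.5 MHz ≤ fs/2 = 27 MHz, passes unchanged.
57 MHz mod fs = 3 MHz.
3 MHz ≤ fs/2 = 27 MHz, appears at 3 MHz.
Distinct values: {3 MHz, 7.5 MHz, 18.5 MHz, 25.5 MHz} → 4.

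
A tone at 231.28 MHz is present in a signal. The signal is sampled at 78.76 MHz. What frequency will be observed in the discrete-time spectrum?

5 MHz

231.28 MHz mod fs = 73.76 MHz.
73.76 MHz > fs/2 = 39.38 MHz, folds to fs − 73.76 MHz = 5 MHz.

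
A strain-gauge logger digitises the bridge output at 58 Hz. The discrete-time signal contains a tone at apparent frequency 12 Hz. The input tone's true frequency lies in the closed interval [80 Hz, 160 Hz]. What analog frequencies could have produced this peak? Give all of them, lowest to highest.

Frequencies that alias to 12 Hz are k·fs ± 12 Hz for integer k ≥ 0.
k=0: 12 Hz.
k=1: 46 Hz, 70 Hz.
k=2: 104 Hz, 128 Hz.
k=3: 162 Hz, 186 Hz.
Within [80 Hz, 160 Hz]: 104 Hz, 128 Hz.

104 Hz, 128 Hz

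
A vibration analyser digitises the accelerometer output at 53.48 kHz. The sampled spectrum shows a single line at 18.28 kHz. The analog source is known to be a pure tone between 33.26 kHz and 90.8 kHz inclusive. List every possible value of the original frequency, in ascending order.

35.2 kHz, 71.76 kHz, 88.68 kHz

Frequencies that alias to 18.28 kHz are k·fs ± 18.28 kHz for integer k ≥ 0.
k=0: 18.28 kHz.
k=1: 35.2 kHz, 71.76 kHz.
k=2: 88.68 kHz, 125.24 kHz.
k=3: 142.16 kHz, 178.72 kHz.
Within [33.26 kHz, 90.8 kHz]: 35.2 kHz, 71.76 kHz, 88.68 kHz.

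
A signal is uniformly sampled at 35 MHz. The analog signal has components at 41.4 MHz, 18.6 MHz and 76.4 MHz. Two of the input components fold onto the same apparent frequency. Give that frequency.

fs/2 = 17.5 MHz.
41.4 MHz mod fs = 6.4 MHz.
6.4 MHz ≤ fs/2 = 17.5 MHz, appears at 6.4 MHz.
18.6 MHz > fs/2 = 17.5 MHz, folds to fs − 18.6 MHz = 16.4 MHz.
76.4 MHz mod fs = 6.4 MHz.
6.4 MHz ≤ fs/2 = 17.5 MHz, appears at 6.4 MHz.
41.4 MHz and 76.4 MHz both map to 6.4 MHz.

6.4 MHz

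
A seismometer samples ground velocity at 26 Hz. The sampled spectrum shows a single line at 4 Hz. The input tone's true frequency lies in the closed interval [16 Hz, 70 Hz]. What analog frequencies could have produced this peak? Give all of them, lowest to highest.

22 Hz, 30 Hz, 48 Hz, 56 Hz

Frequencies that alias to 4 Hz are k·fs ± 4 Hz for integer k ≥ 0.
k=0: 4 Hz.
k=1: 22 Hz, 30 Hz.
k=2: 48 Hz, 56 Hz.
k=3: 74 Hz, 82 Hz.
Within [16 Hz, 70 Hz]: 22 Hz, 30 Hz, 48 Hz, 56 Hz.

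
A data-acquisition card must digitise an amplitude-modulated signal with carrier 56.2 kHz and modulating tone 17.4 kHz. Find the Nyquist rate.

AM sidebands sit at fc ± fm = 38.8 kHz and 73.6 kHz.
Highest-frequency component: 73.6 kHz.
Nyquist rate = 2 × 73.6 kHz = 147.2 kHz.

147.2 kHz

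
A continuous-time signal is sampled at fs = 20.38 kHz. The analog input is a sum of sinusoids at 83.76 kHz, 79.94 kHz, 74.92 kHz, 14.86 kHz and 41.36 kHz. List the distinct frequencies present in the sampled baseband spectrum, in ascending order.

0.6 kHz, 1.58 kHz, 2.24 kHz, 5.52 kHz, 6.6 kHz

fs/2 = 10.19 kHz.
83.76 kHz mod fs = 2.24 kHz.
2.24 kHz ≤ fs/2 = 10.19 kHz, appears at 2.24 kHz.
79.94 kHz mod fs = 18.8 kHz.
18.8 kHz > fs/2 = 10.19 kHz, folds to fs − 18.8 kHz = 1.58 kHz.
74.92 kHz mod fs = 13.78 kHz.
13.78 kHz > fs/2 = 10.19 kHz, folds to fs − 13.78 kHz = 6.6 kHz.
14.86 kHz > fs/2 = 10.19 kHz, folds to fs − 14.86 kHz = 5.52 kHz.
41.36 kHz mod fs = 0.6 kHz.
0.6 kHz ≤ fs/2 = 10.19 kHz, appears at 0.6 kHz.
Distinct values: {0.6 kHz, 1.58 kHz, 2.24 kHz, 5.52 kHz, 6.6 kHz}.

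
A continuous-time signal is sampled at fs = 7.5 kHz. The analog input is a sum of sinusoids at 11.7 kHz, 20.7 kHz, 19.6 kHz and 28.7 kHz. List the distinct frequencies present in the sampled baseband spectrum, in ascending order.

1.3 kHz, 1.8 kHz, 2.9 kHz, 3.3 kHz

fs/2 = 3.75 kHz.
11.7 kHz mod fs = 4.2 kHz.
4.2 kHz > fs/2 = 3.75 kHz, folds to fs − 4.2 kHz = 3.3 kHz.
20.7 kHz mod fs = 5.7 kHz.
5.7 kHz > fs/2 = 3.75 kHz, folds to fs − 5.7 kHz = 1.8 kHz.
19.6 kHz mod fs = 4.6 kHz.
4.6 kHz > fs/2 = 3.75 kHz, folds to fs − 4.6 kHz = 2.9 kHz.
28.7 kHz mod fs = 6.2 kHz.
6.2 kHz > fs/2 = 3.75 kHz, folds to fs − 6.2 kHz = 1.3 kHz.
Distinct values: {1.3 kHz, 1.8 kHz, 2.9 kHz, 3.3 kHz}.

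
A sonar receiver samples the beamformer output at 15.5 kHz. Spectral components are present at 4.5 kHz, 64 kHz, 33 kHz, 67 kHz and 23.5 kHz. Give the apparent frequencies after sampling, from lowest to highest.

fs/2 = 7.75 kHz.
4.5 kHz ≤ fs/2 = 7.75 kHz, passes unchanged.
64 kHz mod fs = 2 kHz.
2 kHz ≤ fs/2 = 7.75 kHz, appears at 2 kHz.
33 kHz mod fs = 2 kHz.
2 kHz ≤ fs/2 = 7.75 kHz, appears at 2 kHz.
67 kHz mod fs = 5 kHz.
5 kHz ≤ fs/2 = 7.75 kHz, appears at 5 kHz.
23.5 kHz mod fs = 8 kHz.
8 kHz > fs/2 = 7.75 kHz, folds to fs − 8 kHz = 7.5 kHz.
Distinct values: {2 kHz, 4.5 kHz, 5 kHz, 7.5 kHz}.

2 kHz, 4.5 kHz, 5 kHz, 7.5 kHz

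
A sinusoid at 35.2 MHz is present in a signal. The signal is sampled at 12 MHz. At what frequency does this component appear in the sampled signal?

0.8 MHz

35.2 MHz mod fs = 11.2 MHz.
11.2 MHz > fs/2 = 6 MHz, folds to fs − 11.2 MHz = 0.8 MHz.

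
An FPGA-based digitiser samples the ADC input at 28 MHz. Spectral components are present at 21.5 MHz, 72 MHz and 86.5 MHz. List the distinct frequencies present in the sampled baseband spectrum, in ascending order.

2.5 MHz, 6.5 MHz, 12 MHz

fs/2 = 14 MHz.
21.5 MHz > fs/2 = 14 MHz, folds to fs − 21.5 MHz = 6.5 MHz.
72 MHz mod fs = 16 MHz.
16 MHz > fs/2 = 14 MHz, folds to fs − 16 MHz = 12 MHz.
86.5 MHz mod fs = 2.5 MHz.
2.5 MHz ≤ fs/2 = 14 MHz, appears at 2.5 MHz.
Distinct values: {2.5 MHz, 6.5 MHz, 12 MHz}.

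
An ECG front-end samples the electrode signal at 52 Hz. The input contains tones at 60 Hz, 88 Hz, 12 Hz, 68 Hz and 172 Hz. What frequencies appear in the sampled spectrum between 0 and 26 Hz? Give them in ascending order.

fs/2 = 26 Hz.
60 Hz mod fs = 8 Hz.
8 Hz ≤ fs/2 = 26 Hz, appears at 8 Hz.
88 Hz mod fs = 36 Hz.
36 Hz > fs/2 = 26 Hz, folds to fs − 36 Hz = 16 Hz.
12 Hz ≤ fs/2 = 26 Hz, passes unchanged.
68 Hz mod fs = 16 Hz.
16 Hz ≤ fs/2 = 26 Hz, appears at 16 Hz.
172 Hz mod fs = 16 Hz.
16 Hz ≤ fs/2 = 26 Hz, appears at 16 Hz.
Distinct values: {8 Hz, 12 Hz, 16 Hz}.

8 Hz, 12 Hz, 16 Hz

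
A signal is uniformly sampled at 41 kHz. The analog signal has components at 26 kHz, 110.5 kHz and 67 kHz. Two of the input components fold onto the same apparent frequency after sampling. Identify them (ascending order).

fs/2 = 20.5 kHz.
26 kHz > fs/2 = 20.5 kHz, folds to fs − 26 kHz = 15 kHz.
110.5 kHz mod fs = 28.5 kHz.
28.5 kHz > fs/2 = 20.5 kHz, folds to fs − 28.5 kHz = 12.5 kHz.
67 kHz mod fs = 26 kHz.
26 kHz > fs/2 = 20.5 kHz, folds to fs − 26 kHz = 15 kHz.
26 kHz and 67 kHz both map to 15 kHz.

26 kHz, 67 kHz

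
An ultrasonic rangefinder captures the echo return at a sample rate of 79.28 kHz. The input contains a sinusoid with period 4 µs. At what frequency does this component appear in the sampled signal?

12.16 kHz

T = 4 µs → f = 1/T = 250 kHz.
250 kHz mod fs = 12.16 kHz.
12.16 kHz ≤ fs/2 = 39.64 kHz, appears at 12.16 kHz.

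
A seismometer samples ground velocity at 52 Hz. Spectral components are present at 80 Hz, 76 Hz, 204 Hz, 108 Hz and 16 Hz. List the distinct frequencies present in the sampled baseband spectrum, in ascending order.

fs/2 = 26 Hz.
80 Hz mod fs = 28 Hz.
28 Hz > fs/2 = 26 Hz, folds to fs − 28 Hz = 24 Hz.
76 Hz mod fs = 24 Hz.
24 Hz ≤ fs/2 = 26 Hz, appears at 24 Hz.
204 Hz mod fs = 48 Hz.
48 Hz > fs/2 = 26 Hz, folds to fs − 48 Hz = 4 Hz.
108 Hz mod fs = 4 Hz.
4 Hz ≤ fs/2 = 26 Hz, appears at 4 Hz.
16 Hz ≤ fs/2 = 26 Hz, passes unchanged.
Distinct values: {4 Hz, 16 Hz, 24 Hz}.

4 Hz, 16 Hz, 24 Hz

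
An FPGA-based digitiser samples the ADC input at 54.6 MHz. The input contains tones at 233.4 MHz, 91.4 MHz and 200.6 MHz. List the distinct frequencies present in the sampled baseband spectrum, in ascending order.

fs/2 = 27.3 MHz.
233.4 MHz mod fs = 15 MHz.
15 MHz ≤ fs/2 = 27.3 MHz, appears at 15 MHz.
91.4 MHz mod fs = 36.8 MHz.
36.8 MHz > fs/2 = 27.3 MHz, folds to fs − 36.8 MHz = 17.8 MHz.
200.6 MHz mod fs = 36.8 MHz.
36.8 MHz > fs/2 = 27.3 MHz, folds to fs − 36.8 MHz = 17.8 MHz.
Distinct values: {15 MHz, 17.8 MHz}.

15 MHz, 17.8 MHz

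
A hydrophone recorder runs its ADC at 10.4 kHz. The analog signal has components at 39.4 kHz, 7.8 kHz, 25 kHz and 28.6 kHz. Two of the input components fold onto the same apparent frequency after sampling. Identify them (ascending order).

fs/2 = 5.2 kHz.
39.4 kHz mod fs = 8.2 kHz.
8.2 kHz > fs/2 = 5.2 kHz, folds to fs − 8.2 kHz = 2.2 kHz.
7.8 kHz > fs/2 = 5.2 kHz, folds to fs − 7.8 kHz = 2.6 kHz.
25 kHz mod fs = 4.2 kHz.
4.2 kHz ≤ fs/2 = 5.2 kHz, appears at 4.2 kHz.
28.6 kHz mod fs = 7.8 kHz.
7.8 kHz > fs/2 = 5.2 kHz, folds to fs − 7.8 kHz = 2.6 kHz.
7.8 kHz and 28.6 kHz both map to 2.6 kHz.

7.8 kHz, 28.6 kHz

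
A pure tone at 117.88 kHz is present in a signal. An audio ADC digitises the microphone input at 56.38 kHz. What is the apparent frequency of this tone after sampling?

5.12 kHz

117.88 kHz mod fs = 5.12 kHz.
5.12 kHz ≤ fs/2 = 28.19 kHz, appears at 5.12 kHz.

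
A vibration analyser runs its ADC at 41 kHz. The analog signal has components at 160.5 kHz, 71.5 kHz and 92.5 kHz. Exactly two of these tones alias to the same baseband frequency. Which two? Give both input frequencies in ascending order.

fs/2 = 20.5 kHz.
160.5 kHz mod fs = 37.5 kHz.
37.5 kHz > fs/2 = 20.5 kHz, folds to fs − 37.5 kHz = 3.5 kHz.
71.5 kHz mod fs = 30.5 kHz.
30.5 kHz > fs/2 = 20.5 kHz, folds to fs − 30.5 kHz = 10.5 kHz.
92.5 kHz mod fs = 10.5 kHz.
10.5 kHz ≤ fs/2 = 20.5 kHz, appears at 10.5 kHz.
71.5 kHz and 92.5 kHz both map to 10.5 kHz.

71.5 kHz, 92.5 kHz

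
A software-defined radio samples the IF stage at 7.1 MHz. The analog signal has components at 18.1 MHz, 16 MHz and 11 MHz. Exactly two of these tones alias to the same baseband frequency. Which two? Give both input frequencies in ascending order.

fs/2 = 3.55 MHz.
18.1 MHz mod fs = 3.9 MHz.
3.9 MHz > fs/2 = 3.55 MHz, folds to fs − 3.9 MHz = 3.2 MHz.
16 MHz mod fs = 1.8 MHz.
1.8 MHz ≤ fs/2 = 3.55 MHz, appears at 1.8 MHz.
11 MHz mod fs = 3.9 MHz.
3.9 MHz > fs/2 = 3.55 MHz, folds to fs − 3.9 MHz = 3.2 MHz.
11 MHz and 18.1 MHz both map to 3.2 MHz.

11 MHz, 18.1 MHz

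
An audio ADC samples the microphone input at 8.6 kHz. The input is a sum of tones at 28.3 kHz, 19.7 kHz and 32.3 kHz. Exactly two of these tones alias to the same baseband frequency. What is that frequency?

2.5 kHz

fs/2 = 4.3 kHz.
28.3 kHz mod fs = 2.5 kHz.
2.5 kHz ≤ fs/2 = 4.3 kHz, appears at 2.5 kHz.
19.7 kHz mod fs = 2.5 kHz.
2.5 kHz ≤ fs/2 = 4.3 kHz, appears at 2.5 kHz.
32.3 kHz mod fs = 6.5 kHz.
6.5 kHz > fs/2 = 4.3 kHz, folds to fs − 6.5 kHz = 2.1 kHz.
19.7 kHz and 28.3 kHz both map to 2.5 kHz.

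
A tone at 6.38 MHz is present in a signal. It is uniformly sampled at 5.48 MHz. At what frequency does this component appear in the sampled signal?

0.9 MHz

6.38 MHz mod fs = 0.9 MHz.
0.9 MHz ≤ fs/2 = 2.74 MHz, appears at 0.9 MHz.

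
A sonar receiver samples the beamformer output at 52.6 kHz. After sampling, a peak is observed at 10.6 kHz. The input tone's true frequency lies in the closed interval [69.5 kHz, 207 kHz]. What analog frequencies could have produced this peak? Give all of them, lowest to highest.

Frequencies that alias to 10.6 kHz are k·fs ± 10.6 kHz for integer k ≥ 0.
k=0: 10.6 kHz.
k=1: 42 kHz, 63.2 kHz.
k=2: 94.6 kHz, 115.8 kHz.
k=3: 147.2 kHz, 168.4 kHz.
k=4: 199.8 kHz, 221 kHz.
k=5: 252.4 kHz, 273.6 kHz.
Within [69.5 kHz, 207 kHz]: 94.6 kHz, 115.8 kHz, 147.2 kHz, 168.4 kHz, 199.8 kHz.

94.6 kHz, 115.8 kHz, 147.2 kHz, 168.4 kHz, 199.8 kHz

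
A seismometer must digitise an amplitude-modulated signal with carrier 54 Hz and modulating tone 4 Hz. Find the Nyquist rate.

AM sidebands sit at fc ± fm = 50 Hz and 58 Hz.
Highest-frequency component: 58 Hz.
Nyquist rate = 2 × 58 Hz = 116 Hz.

116 Hz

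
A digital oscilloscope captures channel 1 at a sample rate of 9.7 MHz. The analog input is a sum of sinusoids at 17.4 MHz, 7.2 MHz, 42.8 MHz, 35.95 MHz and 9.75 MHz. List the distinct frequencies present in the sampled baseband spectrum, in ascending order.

fs/2 = 4.85 MHz.
17.4 MHz mod fs = 7.7 MHz.
7.7 MHz > fs/2 = 4.85 MHz, folds to fs − 7.7 MHz = 2 MHz.
7.2 MHz > fs/2 = 4.85 MHz, folds to fs − 7.2 MHz = 2.5 MHz.
42.8 MHz mod fs = 4 MHz.
4 MHz ≤ fs/2 = 4.85 MHz, appears at 4 MHz.
35.95 MHz mod fs = 6.85 MHz.
6.85 MHz > fs/2 = 4.85 MHz, folds to fs − 6.85 MHz = 2.85 MHz.
9.75 MHz mod fs = 0.05 MHz.
0.05 MHz ≤ fs/2 = 4.85 MHz, appears at 0.05 MHz.
Distinct values: {0.05 MHz, 2 MHz, 2.5 MHz, 2.85 MHz, 4 MHz}.

0.05 MHz, 2 MHz, 2.5 MHz, 2.85 MHz, 4 MHz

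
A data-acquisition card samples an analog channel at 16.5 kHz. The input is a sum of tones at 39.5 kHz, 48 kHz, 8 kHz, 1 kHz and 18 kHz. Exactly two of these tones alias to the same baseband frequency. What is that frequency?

1.5 kHz

fs/2 = 8.25 kHz.
39.5 kHz mod fs = 6.5 kHz.
6.5 kHz ≤ fs/2 = 8.25 kHz, appears at 6.5 kHz.
48 kHz mod fs = 15 kHz.
15 kHz > fs/2 = 8.25 kHz, folds to fs − 15 kHz = 1.5 kHz.
8 kHz ≤ fs/2 = 8.25 kHz, passes unchanged.
1 kHz ≤ fs/2 = 8.25 kHz, passes unchanged.
18 kHz mod fs = 1.5 kHz.
1.5 kHz ≤ fs/2 = 8.25 kHz, appears at 1.5 kHz.
18 kHz and 48 kHz both map to 1.5 kHz.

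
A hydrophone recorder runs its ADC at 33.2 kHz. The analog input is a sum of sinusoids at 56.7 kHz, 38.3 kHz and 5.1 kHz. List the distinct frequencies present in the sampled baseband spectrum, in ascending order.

5.1 kHz, 9.7 kHz

fs/2 = 16.6 kHz.
56.7 kHz mod fs = 23.5 kHz.
23.5 kHz > fs/2 = 16.6 kHz, folds to fs − 23.5 kHz = 9.7 kHz.
38.3 kHz mod fs = 5.1 kHz.
5.1 kHz ≤ fs/2 = 16.6 kHz, appears at 5.1 kHz.
5.1 kHz ≤ fs/2 = 16.6 kHz, passes unchanged.
Distinct values: {5.1 kHz, 9.7 kHz}.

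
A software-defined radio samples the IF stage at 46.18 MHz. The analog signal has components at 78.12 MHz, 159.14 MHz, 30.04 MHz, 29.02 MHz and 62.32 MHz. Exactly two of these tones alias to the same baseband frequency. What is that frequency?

fs/2 = 23.09 MHz.
78.12 MHz mod fs = 31.94 MHz.
31.94 MHz > fs/2 = 23.09 MHz, folds to fs − 31.94 MHz = 14.24 MHz.
159.14 MHz mod fs = 20.6 MHz.
20.6 MHz ≤ fs/2 = 23.09 MHz, appears at 20.6 MHz.
30.04 MHz > fs/2 = 23.09 MHz, folds to fs − 30.04 MHz = 16.14 MHz.
29.02 MHz > fs/2 = 23.09 MHz, folds to fs − 29.02 MHz = 17.16 MHz.
62.32 MHz mod fs = 16.14 MHz.
16.14 MHz ≤ fs/2 = 23.09 MHz, appears at 16.14 MHz.
30.04 MHz and 62.32 MHz both map to 16.14 MHz.

16.14 MHz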